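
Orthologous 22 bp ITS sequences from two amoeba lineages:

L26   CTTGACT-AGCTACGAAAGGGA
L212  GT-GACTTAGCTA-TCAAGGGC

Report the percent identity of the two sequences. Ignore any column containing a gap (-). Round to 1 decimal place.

Excluding the 3 gap columns leaves 19 comparable sites.
The sequences differ at positions 1 (C/G), 15 (G/T), 16 (A/C), 22 (A/C).
15 of the 19 comparable sites match, so the percent identity is 15/19 × 100 = 78.9%.

78.9%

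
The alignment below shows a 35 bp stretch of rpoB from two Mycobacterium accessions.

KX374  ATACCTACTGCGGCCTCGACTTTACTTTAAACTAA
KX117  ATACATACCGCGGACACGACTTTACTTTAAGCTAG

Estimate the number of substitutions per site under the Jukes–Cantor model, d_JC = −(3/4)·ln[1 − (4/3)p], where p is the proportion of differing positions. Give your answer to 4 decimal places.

0.1946

Mismatches occur at site 5 (C→A), site 9 (T→C), site 14 (C→A), site 16 (T→A), site 31 (A→G), site 35 (A→G).
p = 6/35 = 0.171429.
d = −0.75 · ln(1 − (4/3)·0.171429) = −0.75 · ln(0.771428) = −0.75 · (-0.259512) = 0.1946.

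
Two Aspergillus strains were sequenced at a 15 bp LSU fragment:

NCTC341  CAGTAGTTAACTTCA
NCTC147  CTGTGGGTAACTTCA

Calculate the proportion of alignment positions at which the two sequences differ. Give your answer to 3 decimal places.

0.200

Differing sites — 2:A/T; 5:A/G; 7:T/G.
There are 3 differences over 15 sites, so p = 3/15 = 0.200.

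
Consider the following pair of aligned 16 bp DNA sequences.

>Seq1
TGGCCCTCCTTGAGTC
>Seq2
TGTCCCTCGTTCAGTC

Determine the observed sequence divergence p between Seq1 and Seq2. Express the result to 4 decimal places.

0.1875

Differing sites — 3:G/T; 9:C/G; 12:G/C.
There are 3 differences over 16 sites, so p = 3/16 = 0.1875.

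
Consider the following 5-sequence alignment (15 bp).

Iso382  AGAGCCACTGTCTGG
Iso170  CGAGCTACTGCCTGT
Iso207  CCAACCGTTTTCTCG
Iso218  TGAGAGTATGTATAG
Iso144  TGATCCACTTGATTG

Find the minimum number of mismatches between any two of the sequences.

4

Pairwise Hamming distances:
  Iso382 vs Iso170: 4
  Iso382 vs Iso207: 7
  Iso382 vs Iso218: 7
  Iso382 vs Iso144: 6
  Iso170 vs Iso207: 9
  Iso170 vs Iso218: 9
  Iso170 vs Iso144: 8
  Iso207 vs Iso218: 10
  Iso207 vs Iso144: 8
  Iso218 vs Iso144: 8
The smallest is 4, between Iso382 and Iso170.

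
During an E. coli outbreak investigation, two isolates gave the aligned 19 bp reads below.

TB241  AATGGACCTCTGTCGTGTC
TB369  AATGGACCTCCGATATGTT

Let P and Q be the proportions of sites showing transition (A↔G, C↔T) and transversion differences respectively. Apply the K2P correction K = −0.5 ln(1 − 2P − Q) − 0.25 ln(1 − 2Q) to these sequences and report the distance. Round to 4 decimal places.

0.3487

Differing sites — 11:T/C (Ti); 13:T/A (Tv); 14:C/T (Ti); 15:G/A (Ti); 19:C/T (Ti).
Of the 5 differences, 4 transitions and 1 transversion over 19 sites: P = 4/19 = 0.210526, Q = 1/19 = 0.052632.
d = −0.5·ln(0.526316) − 0.25·ln(0.894736) = −0.5·(-0.641853) − 0.25·(-0.111227) = 0.3487.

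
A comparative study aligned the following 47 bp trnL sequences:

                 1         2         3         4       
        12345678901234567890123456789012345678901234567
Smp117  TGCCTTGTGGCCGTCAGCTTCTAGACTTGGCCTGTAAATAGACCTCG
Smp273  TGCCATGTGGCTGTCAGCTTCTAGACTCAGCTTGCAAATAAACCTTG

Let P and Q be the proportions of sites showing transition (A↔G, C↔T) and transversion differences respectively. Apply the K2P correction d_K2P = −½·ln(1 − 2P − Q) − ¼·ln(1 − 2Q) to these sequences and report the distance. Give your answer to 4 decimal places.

The sequences differ at positions 5 (T/A, transversion), 12 (C/T, transition), 28 (T/C, transition), 29 (G/A, transition), 32 (C/T, transition), 35 (T/C, transition), 41 (G/A, transition), 46 (C/T, transition).
Of the 8 differences, 7 transitions and 1 transversion over 47 sites: P = 7/47 = 0.148936, Q = 1/47 = 0.021277.
d = −0.5·ln(0.680851) − 0.25·ln(0.957446) = −0.5·(-0.384412) − 0.25·(-0.043486) = 0.2031.

0.2031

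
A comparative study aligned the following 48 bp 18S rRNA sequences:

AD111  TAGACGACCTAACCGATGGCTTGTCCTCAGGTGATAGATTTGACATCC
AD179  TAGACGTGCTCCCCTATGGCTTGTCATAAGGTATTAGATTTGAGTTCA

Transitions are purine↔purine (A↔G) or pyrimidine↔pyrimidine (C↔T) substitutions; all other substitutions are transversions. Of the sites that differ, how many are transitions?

1

The sequences differ at positions 7 (A/T, transversion), 8 (C/G, transversion), 11 (A/C, transversion), 12 (A/C, transversion), 15 (G/T, transversion), 26 (C/A, transversion), 28 (C/A, transversion), 33 (G/A, transition), 34 (A/T, transversion), 44 (C/G, transversion), 45 (A/T, transversion), 48 (C/A, transversion).
Of the 12 differences, 1 transition and 11 transversions, so the answer is 1.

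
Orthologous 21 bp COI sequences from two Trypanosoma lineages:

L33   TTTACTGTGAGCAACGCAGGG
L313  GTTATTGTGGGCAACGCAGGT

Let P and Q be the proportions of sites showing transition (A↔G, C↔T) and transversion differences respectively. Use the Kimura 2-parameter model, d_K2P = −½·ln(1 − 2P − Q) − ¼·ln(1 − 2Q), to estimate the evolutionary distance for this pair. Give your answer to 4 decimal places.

0.2211

Differing sites — 1:T/G (Tv); 5:C/T (Ti); 10:A/G (Ti); 21:G/T (Tv).
Of the 4 differences, 2 transitions and 2 transversions over 21 sites: P = 2/21 = 0.095238, Q = 2/21 = 0.095238.
d = −0.5·ln(0.714286) − 0.25·ln(0.809524) = −0.5·(-0.336472) − 0.25·(-0.211309) = 0.2211.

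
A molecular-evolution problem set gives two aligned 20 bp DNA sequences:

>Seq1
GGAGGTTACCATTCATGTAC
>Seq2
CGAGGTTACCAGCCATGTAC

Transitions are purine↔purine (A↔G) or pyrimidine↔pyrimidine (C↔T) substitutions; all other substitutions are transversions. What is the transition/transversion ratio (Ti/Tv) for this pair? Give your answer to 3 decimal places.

0.500

The sequences differ at positions 1 (G/C, transversion), 12 (T/G, transversion), 13 (T/C, transition).
Of the 3 differences, 1 transition and 2 transversions, so Ti/Tv = 1/2 = 0.500.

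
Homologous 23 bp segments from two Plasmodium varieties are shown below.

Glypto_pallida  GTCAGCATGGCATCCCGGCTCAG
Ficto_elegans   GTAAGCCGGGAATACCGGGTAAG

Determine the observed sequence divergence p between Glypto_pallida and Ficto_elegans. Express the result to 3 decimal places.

0.304

The sequences differ at positions 3 (C/A), 7 (A/C), 8 (T/G), 11 (C/A), 14 (C/A), 19 (C/G), 21 (C/A).
There are 7 differences over 23 sites, so p = 7/23 = 0.304.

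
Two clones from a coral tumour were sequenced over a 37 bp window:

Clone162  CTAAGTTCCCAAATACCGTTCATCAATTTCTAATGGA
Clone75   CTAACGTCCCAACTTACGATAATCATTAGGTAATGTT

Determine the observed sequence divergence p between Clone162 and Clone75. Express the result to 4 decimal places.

Differing sites — 5:G/C; 6:T/G; 13:A/C; 15:A/T; 16:C/A; 19:T/A; 21:C/A; 26:A/T; 28:T/A; 29:T/G; 30:C/G; 36:G/T; 37:A/T.
There are 13 differences over 37 sites, so p = 13/37 = 0.3514.

0.3514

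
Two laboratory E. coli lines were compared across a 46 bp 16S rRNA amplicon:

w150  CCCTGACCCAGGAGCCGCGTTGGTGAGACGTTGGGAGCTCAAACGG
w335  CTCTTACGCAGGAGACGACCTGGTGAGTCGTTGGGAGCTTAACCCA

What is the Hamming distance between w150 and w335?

12

Mismatches occur at site 2 (C↔T), site 5 (G↔T), site 8 (C↔G), site 15 (C↔A), site 18 (C↔A), site 19 (G↔C), site 20 (T↔C), site 28 (A↔T), site 40 (C↔T), site 43 (A↔C), site 45 (G↔C), site 46 (G↔A).
That gives 12 mismatches out of 46 aligned sites, so the Hamming distance is 12.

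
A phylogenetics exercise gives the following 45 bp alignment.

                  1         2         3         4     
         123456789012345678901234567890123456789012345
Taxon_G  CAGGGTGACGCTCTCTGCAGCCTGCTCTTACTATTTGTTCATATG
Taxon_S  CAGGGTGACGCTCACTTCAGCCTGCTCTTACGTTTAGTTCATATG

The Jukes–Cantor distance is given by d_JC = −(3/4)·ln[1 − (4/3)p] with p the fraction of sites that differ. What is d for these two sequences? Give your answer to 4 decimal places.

0.1203

The sequences differ at positions 14 (T/A), 17 (G/T), 32 (T/G), 33 (A/T), 36 (T/A).
p = 5/45 = 0.111111.
d = −0.75 · ln(1 − (4/3)·0.111111) = −0.75 · ln(0.851852) = −0.75 · (-0.160342) = 0.1203.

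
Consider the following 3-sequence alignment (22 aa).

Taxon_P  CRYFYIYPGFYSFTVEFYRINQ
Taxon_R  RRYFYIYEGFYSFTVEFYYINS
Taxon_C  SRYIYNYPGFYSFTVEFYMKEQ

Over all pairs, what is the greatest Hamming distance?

8

Pairwise Hamming distances:
  Taxon_P vs Taxon_R: 4
  Taxon_P vs Taxon_C: 6
  Taxon_R vs Taxon_C: 8
The largest is 8, between Taxon_R and Taxon_C.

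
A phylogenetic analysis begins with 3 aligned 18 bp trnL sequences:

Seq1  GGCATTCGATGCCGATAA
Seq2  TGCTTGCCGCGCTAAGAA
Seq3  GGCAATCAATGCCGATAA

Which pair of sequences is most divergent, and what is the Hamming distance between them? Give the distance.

Pairwise Hamming distances:
  Seq1 vs Seq2: 9
  Seq1 vs Seq3: 2
  Seq2 vs Seq3: 10
The largest is 10, between Seq2 and Seq3.

10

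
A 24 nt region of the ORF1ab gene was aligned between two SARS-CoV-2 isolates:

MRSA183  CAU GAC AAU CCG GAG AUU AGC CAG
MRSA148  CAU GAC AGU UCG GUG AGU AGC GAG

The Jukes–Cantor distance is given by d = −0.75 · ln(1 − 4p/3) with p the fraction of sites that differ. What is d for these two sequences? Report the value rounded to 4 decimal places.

The sequences differ at positions 8 (A/G), 10 (C/U), 14 (A/U), 17 (U/G), 22 (C/G).
p = 5/24 = 0.208333.
d = −0.75 · ln(1 − (4/3)·0.208333) = −0.75 · ln(0.722223) = −0.75 · (-0.325421) = 0.2441.

0.2441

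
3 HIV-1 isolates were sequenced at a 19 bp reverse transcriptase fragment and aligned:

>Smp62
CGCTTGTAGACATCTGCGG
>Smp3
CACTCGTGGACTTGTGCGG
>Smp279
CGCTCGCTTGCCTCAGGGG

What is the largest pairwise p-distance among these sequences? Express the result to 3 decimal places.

0.474

Pairwise Hamming distances:
  Smp62 vs Smp3: 5
  Smp62 vs Smp279: 8
  Smp3 vs Smp279: 9
The largest is 9 mismatches, between Smp3 and Smp279; p = 9/19 = 0.474.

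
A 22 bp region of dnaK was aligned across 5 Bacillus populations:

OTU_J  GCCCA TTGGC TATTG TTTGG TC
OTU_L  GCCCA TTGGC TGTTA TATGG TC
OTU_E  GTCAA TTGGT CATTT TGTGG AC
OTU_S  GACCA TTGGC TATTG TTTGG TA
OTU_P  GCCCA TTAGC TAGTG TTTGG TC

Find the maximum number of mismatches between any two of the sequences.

Pairwise Hamming distances:
  OTU_J vs OTU_L: 3
  OTU_J vs OTU_E: 7
  OTU_J vs OTU_S: 2
  OTU_J vs OTU_P: 2
  OTU_L vs OTU_E: 8
  OTU_L vs OTU_S: 5
  OTU_L vs OTU_P: 5
  OTU_E vs OTU_S: 8
  OTU_E vs OTU_P: 9
  OTU_S vs OTU_P: 4
The largest is 9, between OTU_E and OTU_P.

9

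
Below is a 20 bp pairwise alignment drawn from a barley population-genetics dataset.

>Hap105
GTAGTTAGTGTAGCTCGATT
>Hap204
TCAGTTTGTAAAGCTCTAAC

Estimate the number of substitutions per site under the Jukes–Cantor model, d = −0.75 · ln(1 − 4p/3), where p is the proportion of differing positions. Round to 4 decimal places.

The sequences differ at positions 1 (G/T), 2 (T/C), 7 (A/T), 10 (G/A), 11 (T/A), 17 (G/T), 19 (T/A), 20 (T/C).
p = 8/20 = 0.400000.
d = −0.75 · ln(1 − (4/3)·0.400000) = −0.75 · ln(0.466667) = −0.75 · (-0.762139) = 0.5716.

0.5716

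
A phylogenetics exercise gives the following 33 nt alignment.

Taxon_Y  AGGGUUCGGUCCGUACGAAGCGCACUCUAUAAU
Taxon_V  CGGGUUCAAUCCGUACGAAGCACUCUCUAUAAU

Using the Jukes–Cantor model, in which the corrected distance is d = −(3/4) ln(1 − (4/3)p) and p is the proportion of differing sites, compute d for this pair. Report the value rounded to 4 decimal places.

Mismatches occur at site 1 (A/C), site 8 (G/A), site 9 (G/A), site 22 (G/A), site 24 (A/U).
p = 5/33 = 0.151515.
d = −0.75 · ln(1 − (4/3)·0.151515) = −0.75 · ln(0.797980) = −0.75 · (-0.225672) = 0.1693.

0.1693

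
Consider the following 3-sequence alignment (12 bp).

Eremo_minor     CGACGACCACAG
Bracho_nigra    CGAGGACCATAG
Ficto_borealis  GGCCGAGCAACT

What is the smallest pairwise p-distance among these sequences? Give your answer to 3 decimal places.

Pairwise Hamming distances:
  Eremo_minor vs Bracho_nigra: 2
  Eremo_minor vs Ficto_borealis: 6
  Bracho_nigra vs Ficto_borealis: 7
The smallest is 2 mismatches, between Eremo_minor and Bracho_nigra; p = 2/12 = 0.167.

0.167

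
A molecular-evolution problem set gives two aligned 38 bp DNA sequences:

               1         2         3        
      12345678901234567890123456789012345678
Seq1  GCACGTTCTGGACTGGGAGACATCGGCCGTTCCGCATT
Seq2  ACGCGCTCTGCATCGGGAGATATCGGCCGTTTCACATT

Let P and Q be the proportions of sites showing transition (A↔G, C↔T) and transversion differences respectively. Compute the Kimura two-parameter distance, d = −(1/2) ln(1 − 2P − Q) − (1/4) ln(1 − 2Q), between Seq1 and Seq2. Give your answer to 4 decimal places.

Differing sites — 1:G/A (Ti); 3:A/G (Ti); 6:T/C (Ti); 11:G/C (Tv); 13:C/T (Ti); 14:T/C (Ti); 21:C/T (Ti); 32:C/T (Ti); 34:G/A (Ti).
Of the 9 differences, 8 transitions and 1 transversion over 38 sites: P = 8/38 = 0.210526, Q = 1/38 = 0.026316.
d = −0.5·ln(0.552632) − 0.25·ln(0.947368) = −0.5·(-0.593063) − 0.25·(-0.054068) = 0.3100.

0.3100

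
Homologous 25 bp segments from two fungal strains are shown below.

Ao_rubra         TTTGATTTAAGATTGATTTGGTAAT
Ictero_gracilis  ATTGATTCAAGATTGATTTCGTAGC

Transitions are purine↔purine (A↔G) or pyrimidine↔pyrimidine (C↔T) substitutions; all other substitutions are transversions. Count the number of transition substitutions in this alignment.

3

The sequences differ at positions 1 (T/A, transversion), 8 (T/C, transition), 20 (G/C, transversion), 24 (A/G, transition), 25 (T/C, transition).
Of the 5 differences, 3 transitions and 2 transversions, so the answer is 3.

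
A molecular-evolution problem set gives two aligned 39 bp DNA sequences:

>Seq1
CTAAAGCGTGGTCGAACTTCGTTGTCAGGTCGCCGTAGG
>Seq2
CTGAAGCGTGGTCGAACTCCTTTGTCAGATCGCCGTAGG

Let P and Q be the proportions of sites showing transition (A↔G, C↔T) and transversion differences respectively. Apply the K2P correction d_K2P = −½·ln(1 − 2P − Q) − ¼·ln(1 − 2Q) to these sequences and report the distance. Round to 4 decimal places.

Differing sites — 3:A/G (Ti); 19:T/C (Ti); 21:G/T (Tv); 29:G/A (Ti).
Of the 4 differences, 3 transitions and 1 transversion over 39 sites: P = 3/39 = 0.076923, Q = 1/39 = 0.025641.
d = −0.5·ln(0.820513) − 0.25·ln(0.948718) = −0.5·(-0.197826) − 0.25·(-0.052644) = 0.1121.

0.1121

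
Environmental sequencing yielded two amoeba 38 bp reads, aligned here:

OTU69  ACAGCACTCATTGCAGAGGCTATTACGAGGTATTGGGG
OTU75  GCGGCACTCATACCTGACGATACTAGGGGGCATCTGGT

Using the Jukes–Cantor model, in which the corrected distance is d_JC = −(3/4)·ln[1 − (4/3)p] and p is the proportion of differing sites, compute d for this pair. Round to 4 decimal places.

0.5068

Mismatches occur at site 1 (A↔G), site 3 (A↔G), site 12 (T↔A), site 13 (G↔C), site 15 (A↔T), site 18 (G↔C), site 20 (C↔A), site 23 (T↔C), site 26 (C↔G), site 28 (A↔G), site 31 (T↔C), site 34 (T↔C), site 35 (G↔T), site 38 (G↔T).
p = 14/38 = 0.368421.
d = −0.75 · ln(1 − (4/3)·0.368421) = −0.75 · ln(0.508772) = −0.75 · (-0.675755) = 0.5068.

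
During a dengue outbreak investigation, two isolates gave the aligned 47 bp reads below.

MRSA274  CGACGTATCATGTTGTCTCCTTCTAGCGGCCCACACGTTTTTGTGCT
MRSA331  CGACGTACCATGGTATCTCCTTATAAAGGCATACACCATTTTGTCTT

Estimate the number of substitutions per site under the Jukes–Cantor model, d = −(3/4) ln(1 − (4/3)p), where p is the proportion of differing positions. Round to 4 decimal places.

The sequences differ at positions 8 (T/C), 13 (T/G), 15 (G/A), 23 (C/A), 26 (G/A), 27 (C/A), 31 (C/A), 32 (C/T), 37 (G/C), 38 (T/A), 45 (G/C), 46 (C/T).
p = 12/47 = 0.255319.
d = −0.75 · ln(1 − (4/3)·0.255319) = −0.75 · ln(0.659575) = −0.75 · (-0.416160) = 0.3121.

0.3121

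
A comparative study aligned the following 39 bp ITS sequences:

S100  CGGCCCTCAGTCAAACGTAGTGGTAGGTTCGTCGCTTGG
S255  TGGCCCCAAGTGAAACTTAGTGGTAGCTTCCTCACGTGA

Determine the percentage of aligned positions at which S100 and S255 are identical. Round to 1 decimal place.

74.4%

Differing sites — 1:C/T; 7:T/C; 8:C/A; 12:C/G; 17:G/T; 27:G/C; 31:G/C; 34:G/A; 36:T/G; 39:G/A.
29 of the 39 sites match, so the percent identity is 29/39 × 100 = 74.4%.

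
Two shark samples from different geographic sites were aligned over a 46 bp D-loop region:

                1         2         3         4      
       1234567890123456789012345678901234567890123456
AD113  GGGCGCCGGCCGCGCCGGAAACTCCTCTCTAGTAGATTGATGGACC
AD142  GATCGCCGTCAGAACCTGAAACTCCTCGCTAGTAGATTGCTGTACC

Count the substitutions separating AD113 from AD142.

10

The sequences differ at positions 2 (G/A), 3 (G/T), 9 (G/T), 11 (C/A), 13 (C/A), 14 (G/A), 17 (G/T), 28 (T/G), 40 (A/C), 43 (G/T).
That gives 10 mismatches out of 46 aligned sites, so the Hamming distance is 10.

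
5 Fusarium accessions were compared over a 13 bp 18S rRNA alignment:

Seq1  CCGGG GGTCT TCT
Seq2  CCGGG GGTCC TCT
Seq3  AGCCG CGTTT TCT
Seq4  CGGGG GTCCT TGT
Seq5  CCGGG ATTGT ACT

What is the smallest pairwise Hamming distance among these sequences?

1

Pairwise Hamming distances:
  Seq1 vs Seq2: 1
  Seq1 vs Seq3: 6
  Seq1 vs Seq4: 4
  Seq1 vs Seq5: 4
  Seq2 vs Seq3: 7
  Seq2 vs Seq4: 5
  Seq2 vs Seq5: 5
  Seq3 vs Seq4: 8
  Seq3 vs Seq5: 8
  Seq4 vs Seq5: 6
The smallest is 1, between Seq1 and Seq2.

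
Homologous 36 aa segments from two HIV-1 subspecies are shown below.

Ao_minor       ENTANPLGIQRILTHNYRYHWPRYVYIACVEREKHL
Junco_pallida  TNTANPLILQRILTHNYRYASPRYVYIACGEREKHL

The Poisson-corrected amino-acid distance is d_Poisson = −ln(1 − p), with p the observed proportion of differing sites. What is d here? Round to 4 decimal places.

0.1823

Mismatches occur at site 1 (E/T), site 8 (G/I), site 9 (I/L), site 20 (H/A), site 21 (W/S), site 30 (V/G).
p = 6/36 = 0.166667.
d = −ln(1 − 0.166667) = −ln(0.833333) = 0.1823.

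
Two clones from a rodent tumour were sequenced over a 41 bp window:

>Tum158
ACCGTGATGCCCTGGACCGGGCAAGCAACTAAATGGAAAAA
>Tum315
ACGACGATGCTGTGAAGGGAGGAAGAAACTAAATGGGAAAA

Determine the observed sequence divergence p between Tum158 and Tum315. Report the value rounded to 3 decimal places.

0.293

The sequences differ at positions 3 (C/G), 4 (G/A), 5 (T/C), 11 (C/T), 12 (C/G), 15 (G/A), 17 (C/G), 18 (C/G), 20 (G/A), 22 (C/G), 26 (C/A), 37 (A/G).
There are 12 differences over 41 sites, so p = 12/41 = 0.293.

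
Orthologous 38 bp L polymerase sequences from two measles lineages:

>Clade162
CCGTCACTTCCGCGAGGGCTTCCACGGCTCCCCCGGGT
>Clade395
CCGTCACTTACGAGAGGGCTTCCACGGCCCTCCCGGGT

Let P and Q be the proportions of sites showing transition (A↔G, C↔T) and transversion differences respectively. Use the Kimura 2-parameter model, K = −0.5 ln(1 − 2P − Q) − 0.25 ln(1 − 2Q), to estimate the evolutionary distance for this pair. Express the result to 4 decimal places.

Differing sites — 10:C/A (Tv); 13:C/A (Tv); 29:T/C (Ti); 31:C/T (Ti).
Of the 4 differences, 2 transitions and 2 transversions over 38 sites: P = 2/38 = 0.052632, Q = 2/38 = 0.052632.
d = −0.5·ln(0.842104) − 0.25·ln(0.894736) = −0.5·(-0.171852) − 0.25·(-0.111227) = 0.1137.

0.1137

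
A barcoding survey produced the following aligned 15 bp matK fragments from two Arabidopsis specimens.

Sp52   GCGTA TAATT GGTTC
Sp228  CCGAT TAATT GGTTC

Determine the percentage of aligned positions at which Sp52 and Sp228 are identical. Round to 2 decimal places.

The sequences differ at positions 1 (G/C), 4 (T/A), 5 (A/T).
12 of the 15 sites match, so the percent identity is 12/15 × 100 = 80.00%.

80.00%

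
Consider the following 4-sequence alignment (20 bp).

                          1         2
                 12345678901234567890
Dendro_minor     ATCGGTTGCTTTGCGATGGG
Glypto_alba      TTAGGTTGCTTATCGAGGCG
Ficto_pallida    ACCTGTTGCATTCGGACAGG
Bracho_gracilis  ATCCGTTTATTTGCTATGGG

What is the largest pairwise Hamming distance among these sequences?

Pairwise Hamming distances:
  Dendro_minor vs Glypto_alba: 6
  Dendro_minor vs Ficto_pallida: 7
  Dendro_minor vs Bracho_gracilis: 4
  Glypto_alba vs Ficto_pallida: 11
  Glypto_alba vs Bracho_gracilis: 10
  Ficto_pallida vs Bracho_gracilis: 10
The largest is 11, between Glypto_alba and Ficto_pallida.

11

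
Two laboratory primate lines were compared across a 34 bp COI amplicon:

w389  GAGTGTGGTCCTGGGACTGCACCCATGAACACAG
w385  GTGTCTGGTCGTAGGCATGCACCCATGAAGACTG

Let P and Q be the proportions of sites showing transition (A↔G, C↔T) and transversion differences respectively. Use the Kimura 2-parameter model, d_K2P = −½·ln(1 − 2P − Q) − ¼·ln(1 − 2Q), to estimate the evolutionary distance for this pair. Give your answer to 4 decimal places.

Mismatches occur at site 2 (A/T, transversion), site 5 (G/C, transversion), site 11 (C/G, transversion), site 13 (G/A, transition), site 16 (A/C, transversion), site 17 (C/A, transversion), site 30 (C/G, transversion), site 33 (A/T, transversion).
Of the 8 differences, 1 transition and 7 transversions over 34 sites: P = 1/34 = 0.029412, Q = 7/34 = 0.205882.
d = −0.5·ln(0.735294) − 0.25·ln(0.588236) = −0.5·(-0.307485) − 0.25·(-0.530627) = 0.2864.

0.2864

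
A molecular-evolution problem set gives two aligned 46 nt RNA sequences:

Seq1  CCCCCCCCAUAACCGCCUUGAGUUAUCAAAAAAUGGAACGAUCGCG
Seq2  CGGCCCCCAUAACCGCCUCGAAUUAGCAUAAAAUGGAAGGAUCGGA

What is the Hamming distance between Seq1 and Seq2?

9

Mismatches occur at site 2 (C/G), site 3 (C/G), site 19 (U/C), site 22 (G/A), site 26 (U/G), site 29 (A/U), site 39 (C/G), site 45 (C/G), site 46 (G/A).
That gives 9 mismatches out of 46 aligned sites, so the Hamming distance is 9.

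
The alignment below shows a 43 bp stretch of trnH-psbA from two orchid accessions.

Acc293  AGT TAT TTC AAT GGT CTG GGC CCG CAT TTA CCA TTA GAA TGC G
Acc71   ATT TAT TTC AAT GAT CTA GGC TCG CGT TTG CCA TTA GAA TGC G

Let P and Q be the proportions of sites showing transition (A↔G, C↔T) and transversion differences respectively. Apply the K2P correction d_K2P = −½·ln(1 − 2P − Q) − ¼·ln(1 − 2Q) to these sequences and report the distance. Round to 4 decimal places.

Differing sites — 2:G/T (Tv); 14:G/A (Ti); 18:G/A (Ti); 22:C/T (Ti); 26:A/G (Ti); 30:A/G (Ti).
Of the 6 differences, 5 transitions and 1 transversion over 43 sites: P = 5/43 = 0.116279, Q = 1/43 = 0.023256.
d = −0.5·ln(0.744186) − 0.25·ln(0.953488) = −0.5·(-0.295464) − 0.25·(-0.047628) = 0.1596.

0.1596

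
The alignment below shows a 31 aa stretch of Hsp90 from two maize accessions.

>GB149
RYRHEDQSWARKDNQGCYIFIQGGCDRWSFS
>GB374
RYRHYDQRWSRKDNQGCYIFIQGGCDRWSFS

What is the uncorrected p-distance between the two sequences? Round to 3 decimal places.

Mismatches occur at site 5 (E→Y), site 8 (S→R), site 10 (A→S).
There are 3 differences over 31 sites, so p = 3/31 = 0.097.

0.097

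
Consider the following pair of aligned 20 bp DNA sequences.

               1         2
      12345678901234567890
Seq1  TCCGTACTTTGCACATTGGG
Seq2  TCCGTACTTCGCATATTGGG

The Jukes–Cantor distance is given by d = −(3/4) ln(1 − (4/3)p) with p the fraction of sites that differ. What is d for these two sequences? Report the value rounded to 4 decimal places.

0.1073

Mismatches occur at site 10 (T/C), site 14 (C/T).
p = 2/20 = 0.100000.
d = −0.75 · ln(1 − (4/3)·0.100000) = −0.75 · ln(0.866667) = −0.75 · (-0.143100) = 0.1073.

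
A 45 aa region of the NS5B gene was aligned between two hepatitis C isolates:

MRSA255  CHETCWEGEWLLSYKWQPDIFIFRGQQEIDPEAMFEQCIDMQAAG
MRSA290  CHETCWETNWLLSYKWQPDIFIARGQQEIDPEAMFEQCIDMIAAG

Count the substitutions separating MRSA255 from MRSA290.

The sequences differ at positions 8 (G/T), 9 (E/N), 23 (F/A), 42 (Q/I).
That gives 4 mismatches out of 45 aligned sites, so the Hamming distance is 4.

4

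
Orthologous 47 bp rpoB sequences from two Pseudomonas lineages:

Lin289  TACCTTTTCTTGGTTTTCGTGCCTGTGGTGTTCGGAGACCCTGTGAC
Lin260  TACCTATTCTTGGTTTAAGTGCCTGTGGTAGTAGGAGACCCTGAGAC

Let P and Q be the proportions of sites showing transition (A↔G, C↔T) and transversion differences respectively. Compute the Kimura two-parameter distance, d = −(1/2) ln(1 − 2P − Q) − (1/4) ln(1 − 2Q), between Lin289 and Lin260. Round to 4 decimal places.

Mismatches occur at site 6 (T→A, transversion), site 17 (T→A, transversion), site 18 (C→A, transversion), site 30 (G→A, transition), site 31 (T→G, transversion), site 33 (C→A, transversion), site 44 (T→A, transversion).
Of the 7 differences, 1 transition and 6 transversions over 47 sites: P = 1/47 = 0.021277, Q = 6/47 = 0.127660.
d = −0.5·ln(0.829786) − 0.25·ln(0.744680) = −0.5·(-0.186587) − 0.25·(-0.294801) = 0.1670.

0.1670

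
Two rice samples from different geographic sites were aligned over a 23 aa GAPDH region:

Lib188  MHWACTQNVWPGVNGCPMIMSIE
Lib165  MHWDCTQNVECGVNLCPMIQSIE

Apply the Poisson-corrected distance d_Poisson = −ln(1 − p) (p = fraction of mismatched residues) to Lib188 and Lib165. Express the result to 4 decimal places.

0.2451

The sequences differ at positions 4 (A/D), 10 (W/E), 11 (P/C), 15 (G/L), 20 (M/Q).
p = 5/23 = 0.217391.
d = −ln(1 − 0.217391) = −ln(0.782609) = 0.2451.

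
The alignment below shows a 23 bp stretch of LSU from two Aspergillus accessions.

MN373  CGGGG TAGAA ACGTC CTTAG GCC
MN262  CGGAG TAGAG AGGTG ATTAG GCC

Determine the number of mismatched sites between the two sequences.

5

The sequences differ at positions 4 (G/A), 10 (A/G), 12 (C/G), 15 (C/G), 16 (C/A).
That gives 5 mismatches out of 23 aligned sites, so the Hamming distance is 5.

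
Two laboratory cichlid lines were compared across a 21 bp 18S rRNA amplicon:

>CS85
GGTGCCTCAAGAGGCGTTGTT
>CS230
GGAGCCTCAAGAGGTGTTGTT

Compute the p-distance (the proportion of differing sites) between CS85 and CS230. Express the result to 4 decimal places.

0.0952

The sequences differ at positions 3 (T/A), 15 (C/T).
There are 2 differences over 21 sites, so p = 2/21 = 0.0952.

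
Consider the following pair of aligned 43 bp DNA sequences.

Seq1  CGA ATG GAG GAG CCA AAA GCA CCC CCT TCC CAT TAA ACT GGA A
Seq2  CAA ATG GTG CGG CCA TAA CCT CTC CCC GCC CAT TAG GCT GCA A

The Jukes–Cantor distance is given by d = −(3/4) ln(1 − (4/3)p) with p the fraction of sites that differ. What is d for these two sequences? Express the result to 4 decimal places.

Mismatches occur at site 2 (G↔A), site 8 (A↔T), site 10 (G↔C), site 11 (A↔G), site 16 (A↔T), site 19 (G↔C), site 21 (A↔T), site 23 (C↔T), site 27 (T↔C), site 28 (T↔G), site 36 (A↔G), site 37 (A↔G), site 41 (G↔C).
p = 13/43 = 0.302326.
d = −0.75 · ln(1 − (4/3)·0.302326) = −0.75 · ln(0.596899) = −0.75 · (-0.516007) = 0.3870.

0.3870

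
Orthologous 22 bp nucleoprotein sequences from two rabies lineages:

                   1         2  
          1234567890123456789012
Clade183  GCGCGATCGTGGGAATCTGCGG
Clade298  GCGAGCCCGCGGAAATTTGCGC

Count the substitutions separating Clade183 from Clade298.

Differing sites — 4:C/A; 6:A/C; 7:T/C; 10:T/C; 13:G/A; 17:C/T; 22:G/C.
That gives 7 mismatches out of 22 aligned sites, so the Hamming distance is 7.

7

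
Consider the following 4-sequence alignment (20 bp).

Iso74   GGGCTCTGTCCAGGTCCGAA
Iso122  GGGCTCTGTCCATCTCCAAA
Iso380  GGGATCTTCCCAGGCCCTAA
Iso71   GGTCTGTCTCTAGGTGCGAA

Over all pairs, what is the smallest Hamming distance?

Pairwise Hamming distances:
  Iso74 vs Iso122: 3
  Iso74 vs Iso380: 5
  Iso74 vs Iso71: 5
  Iso122 vs Iso380: 7
  Iso122 vs Iso71: 8
  Iso380 vs Iso71: 9
The smallest is 3, between Iso74 and Iso122.

3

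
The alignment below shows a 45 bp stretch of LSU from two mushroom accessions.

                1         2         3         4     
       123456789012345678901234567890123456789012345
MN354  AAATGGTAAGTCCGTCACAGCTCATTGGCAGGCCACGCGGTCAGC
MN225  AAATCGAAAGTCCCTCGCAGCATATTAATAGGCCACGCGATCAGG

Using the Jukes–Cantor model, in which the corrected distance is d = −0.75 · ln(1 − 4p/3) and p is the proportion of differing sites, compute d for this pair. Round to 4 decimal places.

0.2958

Mismatches occur at site 5 (G→C), site 7 (T→A), site 14 (G→C), site 17 (A→G), site 22 (T→A), site 23 (C→T), site 27 (G→A), site 28 (G→A), site 29 (C→T), site 40 (G→A), site 45 (C→G).
p = 11/45 = 0.244444.
d = −0.75 · ln(1 − (4/3)·0.244444) = −0.75 · ln(0.674075) = −0.75 · (-0.394414) = 0.2958.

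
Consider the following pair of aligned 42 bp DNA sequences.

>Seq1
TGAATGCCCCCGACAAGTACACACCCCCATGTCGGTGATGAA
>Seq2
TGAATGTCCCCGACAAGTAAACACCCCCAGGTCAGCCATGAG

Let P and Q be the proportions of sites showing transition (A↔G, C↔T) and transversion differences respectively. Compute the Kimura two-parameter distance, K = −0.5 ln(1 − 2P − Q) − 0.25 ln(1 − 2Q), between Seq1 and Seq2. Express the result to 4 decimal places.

0.1904

Mismatches occur at site 7 (C→T, transition), site 20 (C→A, transversion), site 30 (T→G, transversion), site 34 (G→A, transition), site 36 (T→C, transition), site 37 (G→C, transversion), site 42 (A→G, transition).
Of the 7 differences, 4 transitions and 3 transversions over 42 sites: P = 4/42 = 0.095238, Q = 3/42 = 0.071429.
d = −0.5·ln(0.738095) − 0.25·ln(0.857142) = −0.5·(-0.303683) − 0.25·(-0.154152) = 0.1904.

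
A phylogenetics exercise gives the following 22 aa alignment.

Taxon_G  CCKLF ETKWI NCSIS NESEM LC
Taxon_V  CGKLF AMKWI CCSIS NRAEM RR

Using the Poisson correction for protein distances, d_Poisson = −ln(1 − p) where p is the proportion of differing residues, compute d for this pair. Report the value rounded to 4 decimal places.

Mismatches occur at site 2 (C/G), site 6 (E/A), site 7 (T/M), site 11 (N/C), site 17 (E/R), site 18 (S/A), site 21 (L/R), site 22 (C/R).
p = 8/22 = 0.363636.
d = −ln(1 − 0.363636) = −ln(0.636364) = 0.4520.

0.4520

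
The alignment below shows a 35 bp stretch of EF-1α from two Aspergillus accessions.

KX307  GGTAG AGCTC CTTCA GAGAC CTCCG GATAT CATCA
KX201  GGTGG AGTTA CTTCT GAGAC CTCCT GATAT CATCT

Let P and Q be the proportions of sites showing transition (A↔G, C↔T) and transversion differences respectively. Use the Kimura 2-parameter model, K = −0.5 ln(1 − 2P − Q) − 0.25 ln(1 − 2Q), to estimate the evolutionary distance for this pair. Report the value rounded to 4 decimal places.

Mismatches occur at site 4 (A/G, transition), site 8 (C/T, transition), site 10 (C/A, transversion), site 15 (A/T, transversion), site 25 (G/T, transversion), site 35 (A/T, transversion).
Of the 6 differences, 2 transitions and 4 transversions over 35 sites: P = 2/35 = 0.057143, Q = 4/35 = 0.114286.
d = −0.5·ln(0.771428) − 0.25·ln(0.771428) = −0.5·(-0.259512) − 0.25·(-0.259512) = 0.1946.

0.1946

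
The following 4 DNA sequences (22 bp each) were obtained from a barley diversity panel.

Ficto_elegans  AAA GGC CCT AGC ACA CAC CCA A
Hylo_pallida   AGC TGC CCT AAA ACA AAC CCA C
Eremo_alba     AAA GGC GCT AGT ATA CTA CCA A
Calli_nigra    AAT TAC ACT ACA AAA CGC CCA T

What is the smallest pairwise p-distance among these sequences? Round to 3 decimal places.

0.227

Pairwise Hamming distances:
  Ficto_elegans vs Hylo_pallida: 7
  Ficto_elegans vs Eremo_alba: 5
  Ficto_elegans vs Calli_nigra: 9
  Hylo_pallida vs Eremo_alba: 11
  Hylo_pallida vs Calli_nigra: 9
  Eremo_alba vs Calli_nigra: 10
The smallest is 5 mismatches, between Ficto_elegans and Eremo_alba; p = 5/22 = 0.227.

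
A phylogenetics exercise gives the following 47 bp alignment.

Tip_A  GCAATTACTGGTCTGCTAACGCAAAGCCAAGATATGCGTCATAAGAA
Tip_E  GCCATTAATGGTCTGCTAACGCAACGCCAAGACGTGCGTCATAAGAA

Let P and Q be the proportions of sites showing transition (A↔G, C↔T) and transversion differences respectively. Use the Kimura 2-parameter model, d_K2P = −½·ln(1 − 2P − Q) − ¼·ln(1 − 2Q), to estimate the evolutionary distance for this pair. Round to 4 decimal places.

Mismatches occur at site 3 (A→C, transversion), site 8 (C→A, transversion), site 25 (A→C, transversion), site 33 (T→C, transition), site 34 (A→G, transition).
Of the 5 differences, 2 transitions and 3 transversions over 47 sites: P = 2/47 = 0.042553, Q = 3/47 = 0.063830.
d = −0.5·ln(0.851064) − 0.25·ln(0.872340) = −0.5·(-0.161268) − 0.25·(-0.136576) = 0.1148.

0.1148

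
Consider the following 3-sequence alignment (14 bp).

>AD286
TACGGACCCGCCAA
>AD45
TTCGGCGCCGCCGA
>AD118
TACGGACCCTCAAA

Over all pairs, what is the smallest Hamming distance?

Pairwise Hamming distances:
  AD286 vs AD45: 4
  AD286 vs AD118: 2
  AD45 vs AD118: 6
The smallest is 2, between AD286 and AD118.

2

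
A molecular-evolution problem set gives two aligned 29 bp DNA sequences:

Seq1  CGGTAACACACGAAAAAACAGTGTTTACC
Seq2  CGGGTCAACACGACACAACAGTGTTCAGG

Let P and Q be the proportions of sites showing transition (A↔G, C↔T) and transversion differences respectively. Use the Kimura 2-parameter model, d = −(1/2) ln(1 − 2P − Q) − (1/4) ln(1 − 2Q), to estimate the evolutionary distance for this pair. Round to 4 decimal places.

The sequences differ at positions 4 (T/G, transversion), 5 (A/T, transversion), 6 (A/C, transversion), 7 (C/A, transversion), 14 (A/C, transversion), 16 (A/C, transversion), 26 (T/C, transition), 28 (C/G, transversion), 29 (C/G, transversion).
Of the 9 differences, 1 transition and 8 transversions over 29 sites: P = 1/29 = 0.034483, Q = 8/29 = 0.275862.
d = −0.5·ln(0.655172) − 0.25·ln(0.448276) = −0.5·(-0.422857) − 0.25·(-0.802346) = 0.4120.

0.4120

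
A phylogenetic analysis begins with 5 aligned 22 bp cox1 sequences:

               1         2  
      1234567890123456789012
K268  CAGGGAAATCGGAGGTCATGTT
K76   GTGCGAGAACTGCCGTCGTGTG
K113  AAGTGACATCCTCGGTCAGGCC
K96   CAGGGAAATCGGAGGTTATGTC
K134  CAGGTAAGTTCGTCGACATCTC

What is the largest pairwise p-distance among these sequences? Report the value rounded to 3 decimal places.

Pairwise Hamming distances:
  K268 vs K76: 10
  K268 vs K113: 9
  K268 vs K96: 2
  K268 vs K134: 9
  K76 vs K113: 12
  K76 vs K96: 11
  K76 vs K134: 14
  K113 vs K96: 9
  K113 vs K134: 13
  K96 vs K134: 9
The largest is 14 mismatches, between K76 and K134; p = 14/22 = 0.636.

0.636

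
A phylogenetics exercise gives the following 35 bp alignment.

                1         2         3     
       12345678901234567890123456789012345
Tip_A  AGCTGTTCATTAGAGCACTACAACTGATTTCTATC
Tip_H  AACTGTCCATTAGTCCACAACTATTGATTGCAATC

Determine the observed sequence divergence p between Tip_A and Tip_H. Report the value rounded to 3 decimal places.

0.257

The sequences differ at positions 2 (G/A), 7 (T/C), 14 (A/T), 15 (G/C), 19 (T/A), 22 (A/T), 24 (C/T), 30 (T/G), 32 (T/A).
There are 9 differences over 35 sites, so p = 9/35 = 0.257.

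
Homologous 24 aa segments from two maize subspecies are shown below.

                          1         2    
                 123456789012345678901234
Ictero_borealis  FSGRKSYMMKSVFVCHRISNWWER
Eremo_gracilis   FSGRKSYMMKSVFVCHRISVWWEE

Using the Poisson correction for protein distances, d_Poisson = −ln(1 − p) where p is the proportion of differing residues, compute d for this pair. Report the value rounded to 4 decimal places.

0.0870

Differing sites — 20:N/V; 24:R/E.
p = 2/24 = 0.083333.
d = −ln(1 − 0.083333) = −ln(0.916667) = 0.0870.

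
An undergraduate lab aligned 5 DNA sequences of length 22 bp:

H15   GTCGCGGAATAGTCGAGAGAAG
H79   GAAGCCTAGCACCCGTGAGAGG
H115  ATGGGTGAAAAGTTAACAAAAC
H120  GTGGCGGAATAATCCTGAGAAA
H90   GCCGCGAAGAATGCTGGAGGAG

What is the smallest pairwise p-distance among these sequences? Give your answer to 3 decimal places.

Pairwise Hamming distances:
  H15 vs H79: 10
  H15 vs H115: 10
  H15 vs H120: 5
  H15 vs H90: 9
  H79 vs H115: 17
  H79 vs H120: 11
  H79 vs H90: 11
  H115 vs H120: 11
  H115 vs H90: 16
  H120 vs H90: 11
The smallest is 5 mismatches, between H15 and H120; p = 5/22 = 0.227.

0.227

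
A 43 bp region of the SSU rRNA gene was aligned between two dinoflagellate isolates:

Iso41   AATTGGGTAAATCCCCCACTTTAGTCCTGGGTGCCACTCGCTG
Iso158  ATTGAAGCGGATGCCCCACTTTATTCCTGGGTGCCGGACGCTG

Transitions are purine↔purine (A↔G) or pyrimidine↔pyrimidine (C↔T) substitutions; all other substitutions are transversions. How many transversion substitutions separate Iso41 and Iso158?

6

The sequences differ at positions 2 (A/T, transversion), 4 (T/G, transversion), 5 (G/A, transition), 6 (G/A, transition), 8 (T/C, transition), 9 (A/G, transition), 10 (A/G, transition), 13 (C/G, transversion), 24 (G/T, transversion), 36 (A/G, transition), 37 (C/G, transversion), 38 (T/A, transversion).
Of the 12 differences, 6 transitions and 6 transversions, so the answer is 6.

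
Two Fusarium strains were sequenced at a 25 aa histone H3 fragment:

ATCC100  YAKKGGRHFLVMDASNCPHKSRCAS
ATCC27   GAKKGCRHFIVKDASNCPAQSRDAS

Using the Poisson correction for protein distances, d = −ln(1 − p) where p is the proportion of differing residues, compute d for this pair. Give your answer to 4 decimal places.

0.3285

Differing sites — 1:Y/G; 6:G/C; 10:L/I; 12:M/K; 19:H/A; 20:K/Q; 23:C/D.
p = 7/25 = 0.280000.
d = −ln(1 − 0.280000) = −ln(0.720000) = 0.3285.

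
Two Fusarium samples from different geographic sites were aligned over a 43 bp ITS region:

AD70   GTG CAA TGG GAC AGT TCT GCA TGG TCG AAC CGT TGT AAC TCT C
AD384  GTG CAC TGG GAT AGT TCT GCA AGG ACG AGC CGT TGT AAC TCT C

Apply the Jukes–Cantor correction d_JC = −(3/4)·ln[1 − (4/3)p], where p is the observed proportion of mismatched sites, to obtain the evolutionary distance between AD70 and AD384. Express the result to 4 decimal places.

Differing sites — 6:A/C; 12:C/T; 22:T/A; 25:T/A; 29:A/G.
p = 5/43 = 0.116279.
d = −0.75 · ln(1 − (4/3)·0.116279) = −0.75 · ln(0.844961) = −0.75 · (-0.168465) = 0.1263.

0.1263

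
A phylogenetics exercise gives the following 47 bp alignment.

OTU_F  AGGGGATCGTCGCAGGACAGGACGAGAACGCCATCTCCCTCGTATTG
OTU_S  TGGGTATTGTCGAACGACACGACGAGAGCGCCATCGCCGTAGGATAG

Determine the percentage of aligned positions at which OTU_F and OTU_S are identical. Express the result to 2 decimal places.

74.47%

Mismatches occur at site 1 (A→T), site 5 (G→T), site 8 (C→T), site 13 (C→A), site 15 (G→C), site 20 (G→C), site 28 (A→G), site 36 (T→G), site 39 (C→G), site 41 (C→A), site 43 (T→G), site 46 (T→A).
35 of the 47 sites match, so the percent identity is 35/47 × 100 = 74.47%.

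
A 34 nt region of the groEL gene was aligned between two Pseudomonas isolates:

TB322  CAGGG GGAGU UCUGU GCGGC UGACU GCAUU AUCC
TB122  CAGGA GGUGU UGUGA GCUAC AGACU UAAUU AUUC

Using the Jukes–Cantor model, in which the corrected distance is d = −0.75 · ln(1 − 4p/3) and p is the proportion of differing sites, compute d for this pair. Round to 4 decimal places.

Mismatches occur at site 5 (G→A), site 8 (A→U), site 12 (C→G), site 15 (U→A), site 18 (G→U), site 19 (G→A), site 21 (U→A), site 26 (G→U), site 27 (C→A), site 33 (C→U).
p = 10/34 = 0.294118.
d = −0.75 · ln(1 − (4/3)·0.294118) = −0.75 · ln(0.607843) = −0.75 · (-0.497839) = 0.3734.

0.3734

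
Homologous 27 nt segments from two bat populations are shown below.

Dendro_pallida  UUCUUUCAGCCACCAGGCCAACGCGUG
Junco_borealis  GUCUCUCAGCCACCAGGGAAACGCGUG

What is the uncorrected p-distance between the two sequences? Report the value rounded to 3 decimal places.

0.148

Differing sites — 1:U/G; 5:U/C; 18:C/G; 19:C/A.
There are 4 differences over 27 sites, so p = 4/27 = 0.148.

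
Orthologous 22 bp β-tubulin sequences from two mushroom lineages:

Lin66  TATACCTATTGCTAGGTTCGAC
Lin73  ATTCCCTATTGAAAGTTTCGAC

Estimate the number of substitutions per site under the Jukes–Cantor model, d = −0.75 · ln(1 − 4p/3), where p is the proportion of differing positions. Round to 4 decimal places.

The sequences differ at positions 1 (T/A), 2 (A/T), 4 (A/C), 12 (C/A), 13 (T/A), 16 (G/T).
p = 6/22 = 0.272727.
d = −0.75 · ln(1 − (4/3)·0.272727) = −0.75 · ln(0.636364) = −0.75 · (-0.451985) = 0.3390.

0.3390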